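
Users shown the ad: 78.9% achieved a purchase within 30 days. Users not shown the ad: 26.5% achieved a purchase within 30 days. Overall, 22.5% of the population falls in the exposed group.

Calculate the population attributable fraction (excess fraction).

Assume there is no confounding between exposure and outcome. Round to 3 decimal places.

PAF ≈ 0.308

p₁ = 0.789, p₀ = 0.265.
Overall risk P(Y=1) = π·p₁ + (1−π)·p₀ = 0.225×0.789 + 0.775×0.265 = 0.3829.
Under exogeneity, PAF = [P(Y=1) − p₀] / P(Y=1).
PAF = (0.3829 − 0.265) / 0.3829 ≈ 0.3079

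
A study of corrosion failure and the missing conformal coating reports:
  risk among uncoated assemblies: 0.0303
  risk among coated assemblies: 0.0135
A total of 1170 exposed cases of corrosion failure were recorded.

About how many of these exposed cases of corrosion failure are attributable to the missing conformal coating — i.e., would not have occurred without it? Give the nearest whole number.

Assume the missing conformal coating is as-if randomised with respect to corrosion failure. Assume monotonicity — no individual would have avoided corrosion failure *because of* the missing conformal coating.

Let p₁ = 0.0303, p₀ = 0.0135.
PN = (p₁ − p₀)/p₁ = (0.0303 − 0.0135) / 0.0303 ≈ 0.55446.
Attributable cases ≈ PN × (exposed cases) = 0.55446 × 1170 ≈ 648.71.

about 649 cases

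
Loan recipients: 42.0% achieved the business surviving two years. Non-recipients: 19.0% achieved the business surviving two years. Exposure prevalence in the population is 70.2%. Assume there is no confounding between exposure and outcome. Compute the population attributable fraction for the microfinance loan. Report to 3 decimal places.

p₁ = 0.42, p₀ = 0.19.
Overall risk P(Y=1) = π·p₁ + (1−π)·p₀ = 0.702×0.42 + 0.298×0.19 = 0.35146.
Under exogeneity, PAF = [P(Y=1) − p₀] / P(Y=1).
PAF = (0.35146 − 0.19) / 0.35146 ≈ 0.4594

PAF ≈ 0.459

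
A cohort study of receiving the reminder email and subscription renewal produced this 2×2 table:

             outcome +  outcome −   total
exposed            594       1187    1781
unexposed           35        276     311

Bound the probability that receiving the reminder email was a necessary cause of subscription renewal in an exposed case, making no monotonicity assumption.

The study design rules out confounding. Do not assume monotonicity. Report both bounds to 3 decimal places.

p₁ = P(outcome | exposed) = 594/1781 = 0.33352
p₀ = P(outcome | unexposed) = 35/311 = 0.11254
Under exogeneity alone the bounds on PN are max{0,(p₁−p₀)/p₁} ≤ PN ≤ min{1,(1−p₀)/p₁}.
  lower = (p₁ − p₀)/p₁ = 0.22098 / 0.33352 ≈ 0.6626
  upper = min{1, (1 − p₀)/p₁} = 0.88746 / 0.33352 ≈ 2.6609 → capped at 1

0.663 ≤ PN ≤ 1.000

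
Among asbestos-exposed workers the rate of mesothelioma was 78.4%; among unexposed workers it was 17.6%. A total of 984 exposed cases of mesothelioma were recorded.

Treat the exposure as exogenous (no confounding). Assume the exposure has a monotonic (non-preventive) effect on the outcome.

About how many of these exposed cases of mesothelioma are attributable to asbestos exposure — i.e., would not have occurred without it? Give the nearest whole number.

p₁ = 0.784, p₀ = 0.176.
PN = (p₁ − p₀)/p₁ = (0.784 − 0.176) / 0.784 ≈ 0.77551.
Attributable cases ≈ PN × (exposed cases) = 0.77551 × 984 ≈ 763.10.

about 763 cases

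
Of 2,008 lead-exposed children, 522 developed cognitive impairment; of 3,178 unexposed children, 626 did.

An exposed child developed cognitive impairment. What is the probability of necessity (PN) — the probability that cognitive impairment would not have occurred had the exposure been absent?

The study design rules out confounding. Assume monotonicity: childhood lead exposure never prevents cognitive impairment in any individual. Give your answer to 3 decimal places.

PN ≈ 0.242

p₁ = P(outcome | exposed) = 522/2008 = 0.25996
p₀ = P(outcome | unexposed) = 626/3178 = 0.19698
Under exogeneity and monotonicity, PN = (p₁ − p₀) / p₁.
PN = (0.25996 − 0.19698) / 0.25996 = 0.062981 / 0.25996 ≈ 0.2423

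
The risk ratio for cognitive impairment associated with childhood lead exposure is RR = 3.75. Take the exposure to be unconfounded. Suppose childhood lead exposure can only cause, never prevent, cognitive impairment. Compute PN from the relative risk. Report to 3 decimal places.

PN ≈ 0.733

Under exogeneity and monotonicity, PN = (RR − 1) / RR = 1 − 1/RR.
PN = (3.75 − 1) / 3.75 = 2.75 / 3.75 ≈ 0.7333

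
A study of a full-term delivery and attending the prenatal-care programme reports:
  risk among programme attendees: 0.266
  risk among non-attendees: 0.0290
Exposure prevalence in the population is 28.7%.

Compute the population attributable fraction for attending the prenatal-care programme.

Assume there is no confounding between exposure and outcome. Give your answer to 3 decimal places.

PAF ≈ 0.701

Let p₁ = 0.266, p₀ = 0.029.
Overall risk P(Y=1) = π·p₁ + (1−π)·p₀ = 0.287×0.266 + 0.713×0.029 = 0.097019.
Under exogeneity, PAF = [P(Y=1) − p₀] / P(Y=1).
PAF = (0.097019 − 0.029) / 0.097019 ≈ 0.7011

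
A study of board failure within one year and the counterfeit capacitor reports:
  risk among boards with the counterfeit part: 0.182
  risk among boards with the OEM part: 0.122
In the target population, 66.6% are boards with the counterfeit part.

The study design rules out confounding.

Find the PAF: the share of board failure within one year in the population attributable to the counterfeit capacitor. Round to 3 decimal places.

PAF ≈ 0.247

Let p₁ = 0.182, p₀ = 0.122.
Overall risk P(Y=1) = π·p₁ + (1−π)·p₀ = 0.666×0.182 + 0.334×0.122 = 0.16196.
Under exogeneity, PAF = [P(Y=1) − p₀] / P(Y=1).
PAF = (0.16196 − 0.122) / 0.16196 ≈ 0.2467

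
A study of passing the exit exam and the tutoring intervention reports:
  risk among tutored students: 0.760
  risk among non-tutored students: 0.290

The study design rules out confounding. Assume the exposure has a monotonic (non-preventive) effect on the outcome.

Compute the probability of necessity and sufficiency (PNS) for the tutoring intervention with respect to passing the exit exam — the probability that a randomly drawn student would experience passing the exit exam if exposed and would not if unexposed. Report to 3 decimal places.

PNS ≈ 0.470

Let p₁ = 0.76, p₀ = 0.29.
Under exogeneity and monotonicity, PNS = p₁ − p₀.
PNS = 0.76 − 0.29 = 0.47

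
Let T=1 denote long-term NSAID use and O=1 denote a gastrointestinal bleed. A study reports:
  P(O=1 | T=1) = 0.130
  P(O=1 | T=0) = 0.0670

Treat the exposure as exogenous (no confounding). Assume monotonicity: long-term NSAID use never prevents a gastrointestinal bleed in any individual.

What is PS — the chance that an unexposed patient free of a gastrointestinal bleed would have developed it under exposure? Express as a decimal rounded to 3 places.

PS ≈ 0.068

Let p₁ = 0.13, p₀ = 0.067.
Under exogeneity and monotonicity, PS = (p₁ − p₀) / (1 − p₀).
PS = (0.13 − 0.067) / (1 − 0.067) = 0.063 / 0.933 ≈ 0.0675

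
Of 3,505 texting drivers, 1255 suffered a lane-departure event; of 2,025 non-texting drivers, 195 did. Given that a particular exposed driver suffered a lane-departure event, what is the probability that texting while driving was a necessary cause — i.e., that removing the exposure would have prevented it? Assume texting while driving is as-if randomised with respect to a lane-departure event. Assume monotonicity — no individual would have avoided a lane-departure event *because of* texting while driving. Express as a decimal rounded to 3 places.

PN ≈ 0.731

p₁ = P(outcome | exposed) = 1255/3505 = 0.35806
p₀ = P(outcome | unexposed) = 195/2025 = 0.096296
Under exogeneity and monotonicity, PN = (p₁ − p₀) / p₁.
PN = (0.35806 − 0.096296) / 0.35806 = 0.26176 / 0.35806 ≈ 0.7311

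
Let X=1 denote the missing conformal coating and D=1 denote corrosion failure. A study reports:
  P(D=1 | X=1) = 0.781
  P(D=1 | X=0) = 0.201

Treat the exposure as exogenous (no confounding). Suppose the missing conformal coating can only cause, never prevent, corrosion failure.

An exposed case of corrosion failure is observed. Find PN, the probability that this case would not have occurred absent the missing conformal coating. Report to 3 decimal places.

PN ≈ 0.743

Let p₁ = 0.781, p₀ = 0.201.
Under exogeneity and monotonicity, PN = (p₁ − p₀) / p₁.
PN = (0.781 − 0.201) / 0.781 = 0.58 / 0.781 ≈ 0.7426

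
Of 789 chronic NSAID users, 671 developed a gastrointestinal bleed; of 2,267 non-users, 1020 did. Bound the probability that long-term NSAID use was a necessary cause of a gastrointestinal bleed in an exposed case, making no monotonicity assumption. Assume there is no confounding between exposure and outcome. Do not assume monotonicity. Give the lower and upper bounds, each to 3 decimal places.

0.471 ≤ PN ≤ 0.647

p₁ = P(outcome | exposed) = 671/789 = 0.85044
p₀ = P(outcome | unexposed) = 1020/2267 = 0.44993
Under exogeneity alone the bounds on PN are max{0,(p₁−p₀)/p₁} ≤ PN ≤ min{1,(1−p₀)/p₁}.
  lower = (p₁ − p₀)/p₁ = 0.40051 / 0.85044 ≈ 0.4709
  upper = min{1, (1 − p₀)/p₁} = 0.55007 / 0.85044 ≈ 0.6468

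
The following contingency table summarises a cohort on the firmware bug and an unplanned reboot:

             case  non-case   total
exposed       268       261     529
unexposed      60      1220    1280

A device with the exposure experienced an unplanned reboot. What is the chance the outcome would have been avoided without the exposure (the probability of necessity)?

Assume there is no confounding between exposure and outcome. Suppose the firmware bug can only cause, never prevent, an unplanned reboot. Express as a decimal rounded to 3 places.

p₁ = P(outcome | exposed) = 268/529 = 0.50662
p₀ = P(outcome | unexposed) = 60/1280 = 0.046875
Under exogeneity and monotonicity, PN = (p₁ − p₀) / p₁.
PN = (0.50662 − 0.046875) / 0.50662 = 0.45974 / 0.50662 ≈ 0.9075

PN ≈ 0.907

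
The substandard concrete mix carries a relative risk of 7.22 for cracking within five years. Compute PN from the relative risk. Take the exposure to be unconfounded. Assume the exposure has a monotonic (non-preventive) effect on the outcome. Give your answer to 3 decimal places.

PN ≈ 0.861

Under exogeneity and monotonicity, PN = (RR − 1) / RR = 1 − 1/RR.
PN = (7.22 − 1) / 7.22 = 6.22 / 7.22 ≈ 0.8615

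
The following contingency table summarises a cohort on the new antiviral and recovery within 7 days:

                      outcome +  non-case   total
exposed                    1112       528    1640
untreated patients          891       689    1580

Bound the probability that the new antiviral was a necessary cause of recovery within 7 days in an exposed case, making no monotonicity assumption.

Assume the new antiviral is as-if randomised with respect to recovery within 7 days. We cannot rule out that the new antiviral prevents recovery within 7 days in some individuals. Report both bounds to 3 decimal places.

p₁ = P(outcome | exposed) = 1112/1640 = 0.67805
p₀ = P(outcome | unexposed) = 891/1580 = 0.56392
Under exogeneity alone the bounds on PN are max{0,(p₁−p₀)/p₁} ≤ PN ≤ min{1,(1−p₀)/p₁}.
  lower = (p₁ − p₀)/p₁ = 0.11412 / 0.67805 ≈ 0.1683
  upper = min{1, (1 − p₀)/p₁} = 0.43608 / 0.67805 ≈ 0.6431

0.168 ≤ PN ≤ 0.643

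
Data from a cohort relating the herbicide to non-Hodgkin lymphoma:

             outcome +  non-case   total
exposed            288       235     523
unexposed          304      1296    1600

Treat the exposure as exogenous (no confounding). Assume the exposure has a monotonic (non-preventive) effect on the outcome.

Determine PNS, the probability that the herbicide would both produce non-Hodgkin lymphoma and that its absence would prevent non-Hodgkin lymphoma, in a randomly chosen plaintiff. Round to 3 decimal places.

p₁ = P(outcome | exposed) = 288/523 = 0.55067
p₀ = P(outcome | unexposed) = 304/1600 = 0.19
Under exogeneity and monotonicity, PNS = p₁ − p₀.
PNS = 0.55067 − 0.19 = 0.36067

PNS ≈ 0.361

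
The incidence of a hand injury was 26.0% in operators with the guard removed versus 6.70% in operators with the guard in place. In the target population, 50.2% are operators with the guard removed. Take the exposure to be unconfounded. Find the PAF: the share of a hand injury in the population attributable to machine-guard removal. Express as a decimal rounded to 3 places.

PAF ≈ 0.591

p₁ = 0.26, p₀ = 0.067.
Overall risk P(Y=1) = π·p₁ + (1−π)·p₀ = 0.502×0.26 + 0.498×0.067 = 0.16389.
Under exogeneity, PAF = [P(Y=1) − p₀] / P(Y=1).
PAF = (0.16389 − 0.067) / 0.16389 ≈ 0.5912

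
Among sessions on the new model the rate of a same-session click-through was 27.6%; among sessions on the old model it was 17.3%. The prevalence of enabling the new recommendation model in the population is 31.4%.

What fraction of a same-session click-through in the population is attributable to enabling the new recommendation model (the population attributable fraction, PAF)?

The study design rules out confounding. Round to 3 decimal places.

p₁ = 0.276, p₀ = 0.173.
Overall risk P(Y=1) = π·p₁ + (1−π)·p₀ = 0.314×0.276 + 0.686×0.173 = 0.20534.
Under exogeneity, PAF = [P(Y=1) − p₀] / P(Y=1).
PAF = (0.20534 − 0.173) / 0.20534 ≈ 0.1575

PAF ≈ 0.158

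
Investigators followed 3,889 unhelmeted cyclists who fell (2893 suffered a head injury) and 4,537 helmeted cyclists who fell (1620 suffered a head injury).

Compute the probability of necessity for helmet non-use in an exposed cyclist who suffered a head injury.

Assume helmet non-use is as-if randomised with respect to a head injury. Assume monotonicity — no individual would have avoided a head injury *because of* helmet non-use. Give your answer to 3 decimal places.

p₁ = P(outcome | exposed) = 2893/3889 = 0.74389
p₀ = P(outcome | unexposed) = 1620/4537 = 0.35706
Under exogeneity and monotonicity, PN = (p₁ − p₀) / p₁.
PN = (0.74389 − 0.35706) / 0.74389 = 0.38683 / 0.74389 ≈ 0.5200

PN ≈ 0.520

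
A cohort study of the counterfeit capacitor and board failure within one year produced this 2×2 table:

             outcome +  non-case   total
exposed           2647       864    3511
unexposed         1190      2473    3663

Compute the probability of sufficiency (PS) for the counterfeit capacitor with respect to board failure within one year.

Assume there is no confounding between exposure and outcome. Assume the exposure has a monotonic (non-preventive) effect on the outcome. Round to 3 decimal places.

PS ≈ 0.636

p₁ = P(outcome | exposed) = 2647/3511 = 0.75392
p₀ = P(outcome | unexposed) = 1190/3663 = 0.32487
Under exogeneity and monotonicity, PS = (p₁ − p₀) / (1 − p₀).
PS = (0.75392 − 0.32487) / (1 − 0.32487) = 0.42905 / 0.67513 ≈ 0.6355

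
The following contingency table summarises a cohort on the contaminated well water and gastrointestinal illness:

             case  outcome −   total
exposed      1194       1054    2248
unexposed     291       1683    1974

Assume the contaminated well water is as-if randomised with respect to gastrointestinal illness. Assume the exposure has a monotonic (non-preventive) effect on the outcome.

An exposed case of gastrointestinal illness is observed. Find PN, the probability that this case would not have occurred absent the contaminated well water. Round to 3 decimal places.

PN ≈ 0.722

p₁ = P(outcome | exposed) = 1194/2248 = 0.53114
p₀ = P(outcome | unexposed) = 291/1974 = 0.14742
Under exogeneity and monotonicity, PN = (p₁ − p₀)/p₁.
PN = (0.53114 − 0.14742) / 0.53114 ≈ 0.7225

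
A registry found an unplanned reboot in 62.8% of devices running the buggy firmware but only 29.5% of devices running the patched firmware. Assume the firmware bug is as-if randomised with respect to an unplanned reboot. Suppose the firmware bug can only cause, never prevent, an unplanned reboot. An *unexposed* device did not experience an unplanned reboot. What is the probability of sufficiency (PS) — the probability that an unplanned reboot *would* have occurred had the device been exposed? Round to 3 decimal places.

PS ≈ 0.472

p₁ = 0.628, p₀ = 0.295.
Under exogeneity and monotonicity, PS = (p₁ − p₀) / (1 − p₀).
PS = (0.628 − 0.295) / (1 − 0.295) = 0.333 / 0.705 ≈ 0.4723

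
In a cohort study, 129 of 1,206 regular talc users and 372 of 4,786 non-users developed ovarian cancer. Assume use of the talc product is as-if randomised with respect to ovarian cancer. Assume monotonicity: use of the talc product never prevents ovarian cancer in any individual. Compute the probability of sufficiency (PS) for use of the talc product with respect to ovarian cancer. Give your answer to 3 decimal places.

p₁ = P(outcome | exposed) = 129/1206 = 0.10697
p₀ = P(outcome | unexposed) = 372/4786 = 0.077727
Under exogeneity and monotonicity, PS = (p₁ − p₀) / (1 − p₀).
PS = (0.10697 − 0.077727) / (1 − 0.077727) = 0.029238 / 0.92227 ≈ 0.0317

PS ≈ 0.032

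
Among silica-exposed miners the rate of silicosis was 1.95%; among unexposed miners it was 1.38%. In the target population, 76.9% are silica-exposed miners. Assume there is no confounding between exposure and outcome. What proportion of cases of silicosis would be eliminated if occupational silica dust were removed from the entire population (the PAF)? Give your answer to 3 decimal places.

p₁ = 0.0195, p₀ = 0.0138.
Overall risk P(Y=1) = π·p₁ + (1−π)·p₀ = 0.769×0.0195 + 0.231×0.0138 = 0.018183.
Under exogeneity, PAF = [P(Y=1) − p₀] / P(Y=1).
PAF = (0.018183 − 0.0138) / 0.018183 ≈ 0.2411

PAF ≈ 0.241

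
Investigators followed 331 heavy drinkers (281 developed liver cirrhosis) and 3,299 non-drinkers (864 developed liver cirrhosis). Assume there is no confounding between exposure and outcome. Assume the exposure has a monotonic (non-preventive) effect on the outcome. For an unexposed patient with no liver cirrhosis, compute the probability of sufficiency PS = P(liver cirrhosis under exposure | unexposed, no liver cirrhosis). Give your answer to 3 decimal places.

p₁ = P(outcome | exposed) = 281/331 = 0.84894
p₀ = P(outcome | unexposed) = 864/3299 = 0.2619
Under exogeneity and monotonicity, PS = (p₁ − p₀) / (1 − p₀).
PS = (0.84894 − 0.2619) / (1 − 0.2619) = 0.58705 / 0.7381 ≈ 0.7953

PS ≈ 0.795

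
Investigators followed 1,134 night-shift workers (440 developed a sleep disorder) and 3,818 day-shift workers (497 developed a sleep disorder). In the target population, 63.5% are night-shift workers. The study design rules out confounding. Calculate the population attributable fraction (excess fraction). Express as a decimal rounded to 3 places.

PAF ≈ 0.557

p₁ = P(outcome | exposed) = 440/1134 = 0.38801
p₀ = P(outcome | unexposed) = 497/3818 = 0.13017
Overall risk P(Y=1) = π·p₁ + (1−π)·p₀ = 0.635×0.38801 + 0.365×0.13017 = 0.2939.
Under exogeneity, PAF = [P(Y=1) − p₀] / P(Y=1).
PAF = (0.2939 − 0.13017) / 0.2939 ≈ 0.5571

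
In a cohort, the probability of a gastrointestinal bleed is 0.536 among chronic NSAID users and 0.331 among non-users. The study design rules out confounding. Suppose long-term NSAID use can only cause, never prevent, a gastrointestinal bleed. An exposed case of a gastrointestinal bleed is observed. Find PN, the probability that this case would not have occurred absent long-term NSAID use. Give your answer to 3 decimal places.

Let p₁ = 0.536, p₀ = 0.331.
Under exogeneity and monotonicity, PN = (p₁ − p₀) / p₁.
PN = (0.536 − 0.331) / 0.536 = 0.205 / 0.536 ≈ 0.3825

PN ≈ 0.382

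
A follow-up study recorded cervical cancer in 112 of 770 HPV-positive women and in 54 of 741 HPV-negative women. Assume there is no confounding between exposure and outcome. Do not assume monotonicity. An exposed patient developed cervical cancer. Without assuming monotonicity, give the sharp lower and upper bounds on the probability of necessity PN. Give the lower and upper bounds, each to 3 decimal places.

p₁ = P(outcome | exposed) = 112/770 = 0.14545
p₀ = P(outcome | unexposed) = 54/741 = 0.072874
Under exogeneity alone the bounds on PN are max{0,(p₁−p₀)/p₁} ≤ PN ≤ min{1,(1−p₀)/p₁}.
  lower = (p₁ − p₀)/p₁ = 0.07258 / 0.14545 ≈ 0.4990
  upper = min{1, (1 − p₀)/p₁} = 0.92713 / 0.14545 ≈ 6.3740 → capped at 1

0.499 ≤ PN ≤ 1.000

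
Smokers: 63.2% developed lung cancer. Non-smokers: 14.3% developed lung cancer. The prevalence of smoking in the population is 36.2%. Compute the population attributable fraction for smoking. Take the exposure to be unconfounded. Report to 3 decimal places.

p₁ = 0.632, p₀ = 0.143.
Overall risk P(Y=1) = π·p₁ + (1−π)·p₀ = 0.362×0.632 + 0.638×0.143 = 0.32002.
Under exogeneity, PAF = [P(Y=1) − p₀] / P(Y=1).
PAF = (0.32002 − 0.143) / 0.32002 ≈ 0.5532

PAF ≈ 0.553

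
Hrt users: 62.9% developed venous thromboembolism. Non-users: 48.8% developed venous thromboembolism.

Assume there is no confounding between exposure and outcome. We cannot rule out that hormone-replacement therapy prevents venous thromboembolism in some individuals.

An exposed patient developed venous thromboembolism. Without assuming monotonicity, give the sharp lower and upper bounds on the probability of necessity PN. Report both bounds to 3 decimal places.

0.224 ≤ PN ≤ 0.814

p₁ = 0.629, p₀ = 0.488.
Under exogeneity alone the bounds on PN are max{0,(p₁−p₀)/p₁} ≤ PN ≤ min{1,(1−p₀)/p₁}.
  lower = (p₁ − p₀)/p₁ = 0.141 / 0.629 ≈ 0.2242
  upper = min{1, (1 − p₀)/p₁} = 0.512 / 0.629 ≈ 0.8140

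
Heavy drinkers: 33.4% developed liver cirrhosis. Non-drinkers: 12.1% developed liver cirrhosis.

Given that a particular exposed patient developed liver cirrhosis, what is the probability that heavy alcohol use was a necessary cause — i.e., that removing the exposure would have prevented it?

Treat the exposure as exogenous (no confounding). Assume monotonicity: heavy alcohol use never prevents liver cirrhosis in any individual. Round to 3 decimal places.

PN ≈ 0.638

p₁ = 0.334, p₀ = 0.121.
Under exogeneity and monotonicity, PN = (p₁ − p₀) / p₁.
PN = (0.334 − 0.121) / 0.334 = 0.213 / 0.334 ≈ 0.6377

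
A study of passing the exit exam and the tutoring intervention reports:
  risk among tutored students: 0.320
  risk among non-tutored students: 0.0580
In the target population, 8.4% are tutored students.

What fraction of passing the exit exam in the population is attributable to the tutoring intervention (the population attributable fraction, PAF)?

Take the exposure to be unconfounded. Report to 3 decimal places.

Let p₁ = 0.32, p₀ = 0.058.
Overall risk P(Y=1) = π·p₁ + (1−π)·p₀ = 0.084×0.32 + 0.916×0.058 = 0.080008.
Under exogeneity, PAF = [P(Y=1) − p₀] / P(Y=1).
PAF = (0.080008 − 0.058) / 0.080008 ≈ 0.2751

PAF ≈ 0.275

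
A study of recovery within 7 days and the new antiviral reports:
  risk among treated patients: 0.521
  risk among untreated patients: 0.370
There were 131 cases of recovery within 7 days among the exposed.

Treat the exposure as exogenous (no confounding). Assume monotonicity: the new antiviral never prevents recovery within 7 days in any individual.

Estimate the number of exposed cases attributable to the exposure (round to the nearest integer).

about 38 cases

Let p₁ = 0.521, p₀ = 0.37.
PN = (p₁ − p₀)/p₁ = (0.521 − 0.37) / 0.521 ≈ 0.28983.
Attributable cases ≈ PN × (exposed cases) = 0.28983 × 131 ≈ 37.97.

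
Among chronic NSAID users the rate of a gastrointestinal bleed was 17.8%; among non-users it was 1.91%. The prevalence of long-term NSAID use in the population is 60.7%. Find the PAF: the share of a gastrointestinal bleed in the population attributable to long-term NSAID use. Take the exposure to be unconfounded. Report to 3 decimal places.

p₁ = 0.178, p₀ = 0.0191.
Overall risk P(Y=1) = π·p₁ + (1−π)·p₀ = 0.607×0.178 + 0.393×0.0191 = 0.11555.
Under exogeneity, PAF = [P(Y=1) − p₀] / P(Y=1).
PAF = (0.11555 − 0.0191) / 0.11555 ≈ 0.8347

PAF ≈ 0.835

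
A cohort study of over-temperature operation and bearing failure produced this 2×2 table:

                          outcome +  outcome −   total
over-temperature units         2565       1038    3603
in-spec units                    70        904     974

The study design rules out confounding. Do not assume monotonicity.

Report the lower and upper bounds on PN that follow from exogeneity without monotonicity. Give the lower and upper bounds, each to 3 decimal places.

0.899 ≤ PN ≤ 1.000

p₁ = P(outcome | exposed) = 2565/3603 = 0.71191
p₀ = P(outcome | unexposed) = 70/974 = 0.071869
Under exogeneity alone the bounds on PN are max{0,(p₁−p₀)/p₁} ≤ PN ≤ min{1,(1−p₀)/p₁}.
  lower = (p₁ − p₀)/p₁ = 0.64004 / 0.71191 ≈ 0.8990
  upper = min{1, (1 − p₀)/p₁} = 0.92813 / 0.71191 ≈ 1.3037 → capped at 1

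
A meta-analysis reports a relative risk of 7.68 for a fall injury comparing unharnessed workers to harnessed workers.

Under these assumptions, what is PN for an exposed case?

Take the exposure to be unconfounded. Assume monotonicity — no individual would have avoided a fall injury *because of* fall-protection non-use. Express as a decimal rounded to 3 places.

PN ≈ 0.870

Under exogeneity and monotonicity, PN = (RR − 1) / RR = 1 − 1/RR.
PN = (7.68 − 1) / 7.68 = 6.68 / 7.68 ≈ 0.8698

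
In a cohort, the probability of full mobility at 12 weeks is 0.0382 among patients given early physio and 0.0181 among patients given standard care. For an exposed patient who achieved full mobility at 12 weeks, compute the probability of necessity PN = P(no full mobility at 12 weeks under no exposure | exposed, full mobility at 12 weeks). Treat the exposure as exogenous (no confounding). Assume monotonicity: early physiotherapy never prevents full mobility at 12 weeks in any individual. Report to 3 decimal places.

Let p₁ = 0.0382, p₀ = 0.0181.
Under exogeneity and monotonicity, PN = (p₁ − p₀) / p₁.
PN = (0.0382 − 0.0181) / 0.0382 = 0.0201 / 0.0382 ≈ 0.5262

PN ≈ 0.526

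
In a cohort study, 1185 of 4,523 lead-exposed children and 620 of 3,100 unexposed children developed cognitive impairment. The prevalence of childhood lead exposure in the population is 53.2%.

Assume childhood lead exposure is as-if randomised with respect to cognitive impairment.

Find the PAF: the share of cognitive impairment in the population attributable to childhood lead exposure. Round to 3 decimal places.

PAF ≈ 0.142

p₁ = P(outcome | exposed) = 1185/4523 = 0.26199
p₀ = P(outcome | unexposed) = 620/3100 = 0.2
Overall risk P(Y=1) = π·p₁ + (1−π)·p₀ = 0.532×0.26199 + 0.468×0.2 = 0.23298.
Under exogeneity, PAF = [P(Y=1) − p₀] / P(Y=1).
PAF = (0.23298 − 0.2) / 0.23298 ≈ 0.1416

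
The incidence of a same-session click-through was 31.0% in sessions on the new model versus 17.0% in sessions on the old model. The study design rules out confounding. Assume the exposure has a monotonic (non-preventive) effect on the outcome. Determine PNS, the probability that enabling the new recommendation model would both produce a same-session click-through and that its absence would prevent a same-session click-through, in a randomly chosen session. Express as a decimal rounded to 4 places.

p₁ = 0.31, p₀ = 0.17.
Under exogeneity and monotonicity, PNS = p₁ − p₀.
PNS = 0.31 − 0.17 = 0.14

PNS ≈ 0.1400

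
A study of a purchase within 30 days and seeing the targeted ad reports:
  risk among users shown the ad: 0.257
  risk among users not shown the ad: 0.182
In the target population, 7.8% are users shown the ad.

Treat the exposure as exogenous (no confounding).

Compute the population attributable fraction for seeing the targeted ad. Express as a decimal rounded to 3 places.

Let p₁ = 0.257, p₀ = 0.182.
Overall risk P(Y=1) = π·p₁ + (1−π)·p₀ = 0.078×0.257 + 0.922×0.182 = 0.18785.
Under exogeneity, PAF = [P(Y=1) − p₀] / P(Y=1).
PAF = (0.18785 − 0.182) / 0.18785 ≈ 0.0311

PAF ≈ 0.031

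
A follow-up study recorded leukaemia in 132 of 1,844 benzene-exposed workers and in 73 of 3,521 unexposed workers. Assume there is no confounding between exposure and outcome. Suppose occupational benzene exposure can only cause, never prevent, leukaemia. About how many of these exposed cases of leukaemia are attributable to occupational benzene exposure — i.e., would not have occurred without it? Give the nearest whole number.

p₁ = P(outcome | exposed) = 132/1844 = 0.071584
p₀ = P(outcome | unexposed) = 73/3521 = 0.020733
PN = (p₁ − p₀)/p₁ = (0.071584 − 0.020733) / 0.071584 ≈ 0.71037.
Attributable cases ≈ PN × (exposed cases) = 0.71037 × 132 ≈ 93.77.

about 94 cases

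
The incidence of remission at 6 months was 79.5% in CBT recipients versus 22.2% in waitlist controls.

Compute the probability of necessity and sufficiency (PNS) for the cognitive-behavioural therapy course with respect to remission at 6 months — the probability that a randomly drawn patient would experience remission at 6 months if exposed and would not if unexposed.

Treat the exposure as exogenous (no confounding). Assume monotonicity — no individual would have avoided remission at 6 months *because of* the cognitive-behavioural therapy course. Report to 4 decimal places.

p₁ = 0.795, p₀ = 0.222.
Under exogeneity and monotonicity, PNS = p₁ − p₀.
PNS = 0.795 − 0.222 = 0.573

PNS ≈ 0.5730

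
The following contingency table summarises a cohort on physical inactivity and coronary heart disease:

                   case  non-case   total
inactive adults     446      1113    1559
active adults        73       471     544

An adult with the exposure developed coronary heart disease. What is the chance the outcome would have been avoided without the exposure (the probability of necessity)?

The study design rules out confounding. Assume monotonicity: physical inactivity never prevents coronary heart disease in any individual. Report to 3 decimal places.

PN ≈ 0.531

p₁ = P(outcome | exposed) = 446/1559 = 0.28608
p₀ = P(outcome | unexposed) = 73/544 = 0.13419
Under exogeneity and monotonicity, PN = (p₁ − p₀)/p₁.
PN = (0.28608 − 0.13419) / 0.28608 ≈ 0.5309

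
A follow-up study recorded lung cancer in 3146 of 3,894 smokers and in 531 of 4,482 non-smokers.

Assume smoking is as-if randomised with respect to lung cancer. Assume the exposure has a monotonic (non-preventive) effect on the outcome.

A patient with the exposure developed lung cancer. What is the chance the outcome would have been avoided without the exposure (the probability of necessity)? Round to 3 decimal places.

PN ≈ 0.853

p₁ = P(outcome | exposed) = 3146/3894 = 0.80791
p₀ = P(outcome | unexposed) = 531/4482 = 0.11847
Under exogeneity and monotonicity, PN = (p₁ − p₀) / p₁.
PN = (0.80791 − 0.11847) / 0.80791 = 0.68944 / 0.80791 ≈ 0.8534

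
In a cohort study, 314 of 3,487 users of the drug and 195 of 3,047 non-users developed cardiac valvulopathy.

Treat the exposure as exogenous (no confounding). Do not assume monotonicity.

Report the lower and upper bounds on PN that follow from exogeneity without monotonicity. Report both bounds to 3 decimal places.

p₁ = P(outcome | exposed) = 314/3487 = 0.090049
p₀ = P(outcome | unexposed) = 195/3047 = 0.063997
Under exogeneity alone the bounds on PN are max{0,(p₁−p₀)/p₁} ≤ PN ≤ min{1,(1−p₀)/p₁}.
  lower = (p₁ − p₀)/p₁ = 0.026051 / 0.090049 ≈ 0.2893
  upper = min{1, (1 − p₀)/p₁} = 0.936 / 0.090049 ≈ 10.3944 → capped at 1

0.289 ≤ PN ≤ 1.000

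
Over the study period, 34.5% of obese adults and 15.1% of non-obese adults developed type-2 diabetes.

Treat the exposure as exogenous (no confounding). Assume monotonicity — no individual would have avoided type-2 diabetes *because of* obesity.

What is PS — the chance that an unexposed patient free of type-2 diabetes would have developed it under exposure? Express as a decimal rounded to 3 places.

PS ≈ 0.229

p₁ = 0.345, p₀ = 0.151.
Under exogeneity and monotonicity, PS = (p₁ − p₀) / (1 − p₀).
PS = (0.345 − 0.151) / (1 − 0.151) = 0.194 / 0.849 ≈ 0.2285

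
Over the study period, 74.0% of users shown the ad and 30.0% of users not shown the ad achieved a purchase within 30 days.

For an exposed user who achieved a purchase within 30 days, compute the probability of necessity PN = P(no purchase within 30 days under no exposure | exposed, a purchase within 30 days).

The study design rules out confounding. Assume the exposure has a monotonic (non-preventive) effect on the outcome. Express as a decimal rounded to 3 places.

PN ≈ 0.595

p₁ = 0.74, p₀ = 0.3.
Under exogeneity and monotonicity, PN = (p₁ − p₀) / p₁.
PN = (0.74 − 0.3) / 0.74 = 0.44 / 0.74 ≈ 0.5946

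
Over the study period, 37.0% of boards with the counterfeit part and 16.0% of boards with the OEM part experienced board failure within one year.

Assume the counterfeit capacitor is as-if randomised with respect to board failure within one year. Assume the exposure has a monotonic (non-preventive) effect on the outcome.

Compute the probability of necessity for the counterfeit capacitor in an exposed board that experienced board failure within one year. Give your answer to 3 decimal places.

PN ≈ 0.568

p₁ = 0.37, p₀ = 0.16.
Under exogeneity and monotonicity, PN = (p₁ − p₀) / p₁.
PN = (0.37 − 0.16) / 0.37 = 0.21 / 0.37 ≈ 0.5676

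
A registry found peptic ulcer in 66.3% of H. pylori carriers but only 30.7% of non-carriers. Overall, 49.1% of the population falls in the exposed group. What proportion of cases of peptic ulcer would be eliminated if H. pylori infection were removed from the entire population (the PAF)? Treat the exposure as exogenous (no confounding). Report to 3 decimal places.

p₁ = 0.663, p₀ = 0.307.
Overall risk P(Y=1) = π·p₁ + (1−π)·p₀ = 0.491×0.663 + 0.509×0.307 = 0.4818.
Under exogeneity, PAF = [P(Y=1) − p₀] / P(Y=1).
PAF = (0.4818 − 0.307) / 0.4818 ≈ 0.3628

PAF ≈ 0.363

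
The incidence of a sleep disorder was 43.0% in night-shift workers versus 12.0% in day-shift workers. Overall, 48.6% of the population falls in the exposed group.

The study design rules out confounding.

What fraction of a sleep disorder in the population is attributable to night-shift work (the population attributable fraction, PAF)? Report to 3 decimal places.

PAF ≈ 0.557

p₁ = 0.43, p₀ = 0.12.
Overall risk P(Y=1) = π·p₁ + (1−π)·p₀ = 0.486×0.43 + 0.514×0.12 = 0.27066.
Under exogeneity, PAF = [P(Y=1) − p₀] / P(Y=1).
PAF = (0.27066 − 0.12) / 0.27066 ≈ 0.5566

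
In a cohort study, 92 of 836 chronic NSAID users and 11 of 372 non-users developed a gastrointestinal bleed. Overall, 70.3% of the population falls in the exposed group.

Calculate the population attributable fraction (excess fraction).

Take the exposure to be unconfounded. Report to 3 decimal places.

p₁ = P(outcome | exposed) = 92/836 = 0.11005
p₀ = P(outcome | unexposed) = 11/372 = 0.02957
Overall risk P(Y=1) = π·p₁ + (1−π)·p₀ = 0.703×0.11005 + 0.297×0.02957 = 0.086146.
Under exogeneity, PAF = [P(Y=1) − p₀] / P(Y=1).
PAF = (0.086146 − 0.02957) / 0.086146 ≈ 0.6567

PAF ≈ 0.657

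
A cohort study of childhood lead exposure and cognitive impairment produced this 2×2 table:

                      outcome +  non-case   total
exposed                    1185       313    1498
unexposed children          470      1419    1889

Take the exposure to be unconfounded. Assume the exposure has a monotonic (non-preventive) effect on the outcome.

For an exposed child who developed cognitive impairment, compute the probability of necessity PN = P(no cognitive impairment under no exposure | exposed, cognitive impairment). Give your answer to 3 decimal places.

p₁ = P(outcome | exposed) = 1185/1498 = 0.79105
p₀ = P(outcome | unexposed) = 470/1889 = 0.24881
Under exogeneity and monotonicity, PN = (p₁ − p₀) / p₁.
PN = (0.79105 − 0.24881) / 0.79105 = 0.54225 / 0.79105 ≈ 0.6855

PN ≈ 0.685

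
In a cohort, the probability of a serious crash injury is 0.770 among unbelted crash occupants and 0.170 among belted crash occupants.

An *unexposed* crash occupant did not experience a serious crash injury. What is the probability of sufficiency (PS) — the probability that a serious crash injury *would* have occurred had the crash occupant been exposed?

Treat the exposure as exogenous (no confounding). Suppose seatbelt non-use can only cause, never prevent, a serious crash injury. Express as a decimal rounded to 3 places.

Let p₁ = 0.77, p₀ = 0.17.
Under exogeneity and monotonicity, PS = (p₁ − p₀) / (1 − p₀).
PS = (0.77 − 0.17) / (1 − 0.17) = 0.6 / 0.83 ≈ 0.7229

PS ≈ 0.723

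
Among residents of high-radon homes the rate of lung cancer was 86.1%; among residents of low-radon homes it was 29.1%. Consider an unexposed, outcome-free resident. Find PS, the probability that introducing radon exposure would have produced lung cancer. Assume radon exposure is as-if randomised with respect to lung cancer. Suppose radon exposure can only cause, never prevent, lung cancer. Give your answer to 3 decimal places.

p₁ = 0.861, p₀ = 0.291.
Under exogeneity and monotonicity, PS = (p₁ − p₀) / (1 − p₀).
PS = (0.861 − 0.291) / (1 − 0.291) = 0.57 / 0.709 ≈ 0.8039

PS ≈ 0.804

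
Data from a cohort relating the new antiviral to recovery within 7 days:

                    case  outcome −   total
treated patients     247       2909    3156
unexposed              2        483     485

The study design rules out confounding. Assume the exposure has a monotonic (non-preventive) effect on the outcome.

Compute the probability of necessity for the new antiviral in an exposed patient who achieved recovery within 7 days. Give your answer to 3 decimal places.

PN ≈ 0.947

p₁ = P(outcome | exposed) = 247/3156 = 0.078264
p₀ = P(outcome | unexposed) = 2/485 = 0.0041237
Under exogeneity and monotonicity, PN = (p₁ − p₀)/p₁.
PN = (0.078264 − 0.0041237) / 0.078264 ≈ 0.9473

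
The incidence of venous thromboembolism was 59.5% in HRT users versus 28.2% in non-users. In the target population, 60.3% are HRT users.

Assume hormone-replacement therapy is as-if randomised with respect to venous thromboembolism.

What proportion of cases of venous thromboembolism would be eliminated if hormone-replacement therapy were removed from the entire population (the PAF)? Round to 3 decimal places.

PAF ≈ 0.401

p₁ = 0.595, p₀ = 0.282.
Overall risk P(Y=1) = π·p₁ + (1−π)·p₀ = 0.603×0.595 + 0.397×0.282 = 0.47074.
Under exogeneity, PAF = [P(Y=1) − p₀] / P(Y=1).
PAF = (0.47074 − 0.282) / 0.47074 ≈ 0.4009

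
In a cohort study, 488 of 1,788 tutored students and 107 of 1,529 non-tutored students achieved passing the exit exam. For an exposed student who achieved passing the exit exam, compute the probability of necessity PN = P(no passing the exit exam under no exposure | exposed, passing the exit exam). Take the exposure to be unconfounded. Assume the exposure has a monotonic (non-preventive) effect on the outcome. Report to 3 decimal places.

p₁ = P(outcome | exposed) = 488/1788 = 0.27293
p₀ = P(outcome | unexposed) = 107/1529 = 0.06998
Under exogeneity and monotonicity, PN = (p₁ − p₀) / p₁.
PN = (0.27293 − 0.06998) / 0.27293 = 0.20295 / 0.27293 ≈ 0.7436

PN ≈ 0.744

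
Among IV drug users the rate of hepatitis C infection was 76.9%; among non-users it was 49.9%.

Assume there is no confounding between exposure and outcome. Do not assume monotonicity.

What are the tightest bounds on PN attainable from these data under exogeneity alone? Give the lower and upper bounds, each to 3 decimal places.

p₁ = 0.769, p₀ = 0.499.
Under exogeneity alone the bounds on PN are max{0,(p₁−p₀)/p₁} ≤ PN ≤ min{1,(1−p₀)/p₁}.
  lower = (p₁ − p₀)/p₁ = 0.27 / 0.769 ≈ 0.3511
  upper = min{1, (1 − p₀)/p₁} = 0.501 / 0.769 ≈ 0.6515

0.351 ≤ PN ≤ 0.651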